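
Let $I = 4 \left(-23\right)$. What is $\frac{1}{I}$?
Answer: $- \frac{1}{92} \approx -0.01087$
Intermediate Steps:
$I = -92$
$\frac{1}{I} = \frac{1}{-92} = - \frac{1}{92}$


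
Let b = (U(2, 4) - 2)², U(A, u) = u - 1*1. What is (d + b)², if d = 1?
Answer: 4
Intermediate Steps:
U(A, u) = -1 + u (U(A, u) = u - 1 = -1 + u)
b = 1 (b = ((-1 + 4) - 2)² = (3 - 2)² = 1² = 1)
(d + b)² = (1 + 1)² = 2² = 4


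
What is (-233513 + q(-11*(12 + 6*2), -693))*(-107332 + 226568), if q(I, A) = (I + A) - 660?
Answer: -28035960680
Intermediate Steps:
q(I, A) = -660 + A + I (q(I, A) = (A + I) - 660 = -660 + A + I)
(-233513 + q(-11*(12 + 6*2), -693))*(-107332 + 226568) = (-233513 + (-660 - 693 - 11*(12 + 6*2)))*(-107332 + 226568) = (-233513 + (-660 - 693 - 11*(12 + 12)))*119236 = (-233513 + (-660 - 693 - 11*24))*119236 = (-233513 + (-660 - 693 - 264))*119236 = (-233513 - 1617)*119236 = -235130*119236 = -28035960680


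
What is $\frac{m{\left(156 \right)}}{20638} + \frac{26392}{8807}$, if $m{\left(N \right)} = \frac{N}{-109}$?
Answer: $\frac{29684269286}{9905858197} \approx 2.9966$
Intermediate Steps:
$m{\left(N \right)} = - \frac{N}{109}$ ($m{\left(N \right)} = N \left(- \frac{1}{109}\right) = - \frac{N}{109}$)
$\frac{m{\left(156 \right)}}{20638} + \frac{26392}{8807} = \frac{\left(- \frac{1}{109}\right) 156}{20638} + \frac{26392}{8807} = \left(- \frac{156}{109}\right) \frac{1}{20638} + 26392 \cdot \frac{1}{8807} = - \frac{78}{1124771} + \frac{26392}{8807} = \frac{29684269286}{9905858197}$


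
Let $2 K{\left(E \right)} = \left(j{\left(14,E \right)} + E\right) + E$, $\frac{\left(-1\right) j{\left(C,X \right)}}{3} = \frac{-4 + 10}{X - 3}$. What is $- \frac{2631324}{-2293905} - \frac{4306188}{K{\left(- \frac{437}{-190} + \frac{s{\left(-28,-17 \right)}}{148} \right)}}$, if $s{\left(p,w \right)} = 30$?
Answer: $- \frac{56040800752203532}{268097088335} \approx -2.0903 \cdot 10^{5}$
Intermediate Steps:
$j{\left(C,X \right)} = - \frac{18}{-3 + X}$ ($j{\left(C,X \right)} = - 3 \frac{-4 + 10}{X - 3} = - 3 \frac{6}{-3 + X} = - \frac{18}{-3 + X}$)
$K{\left(E \right)} = E - \frac{9}{-3 + E}$ ($K{\left(E \right)} = \frac{\left(- \frac{18}{-3 + E} + E\right) + E}{2} = \frac{\left(E - \frac{18}{-3 + E}\right) + E}{2} = \frac{- \frac{18}{-3 + E} + 2 E}{2} = E - \frac{9}{-3 + E}$)
$- \frac{2631324}{-2293905} - \frac{4306188}{K{\left(- \frac{437}{-190} + \frac{s{\left(-28,-17 \right)}}{148} \right)}} = - \frac{2631324}{-2293905} - \frac{4306188}{\frac{1}{-3 + \left(- \frac{437}{-190} + \frac{30}{148}\right)} \left(-9 + \left(- \frac{437}{-190} + \frac{30}{148}\right) \left(-3 + \left(- \frac{437}{-190} + \frac{30}{148}\right)\right)\right)} = \left(-2631324\right) \left(- \frac{1}{2293905}\right) - \frac{4306188}{\frac{1}{-3 + \left(\left(-437\right) \left(- \frac{1}{190}\right) + 30 \cdot \frac{1}{148}\right)} \left(-9 + \left(\left(-437\right) \left(- \frac{1}{190}\right) + 30 \cdot \frac{1}{148}\right) \left(-3 + \left(\left(-437\right) \left(- \frac{1}{190}\right) + 30 \cdot \frac{1}{148}\right)\right)\right)} = \frac{877108}{764635} - \frac{4306188}{\frac{1}{-3 + \left(\frac{23}{10} + \frac{15}{74}\right)} \left(-9 + \left(\frac{23}{10} + \frac{15}{74}\right) \left(-3 + \left(\frac{23}{10} + \frac{15}{74}\right)\right)\right)} = \frac{877108}{764635} - \frac{4306188}{\frac{1}{-3 + \frac{463}{185}} \left(-9 + \frac{463 \left(-3 + \frac{463}{185}\right)}{185}\right)} = \frac{877108}{764635} - \frac{4306188}{\frac{1}{- \frac{92}{185}} \left(-9 + \frac{463}{185} \left(- \frac{92}{185}\right)\right)} = \frac{877108}{764635} - \frac{4306188}{\left(- \frac{185}{92}\right) \left(-9 - \frac{42596}{34225}\right)} = \frac{877108}{764635} - \frac{4306188}{\left(- \frac{185}{92}\right) \left(- \frac{350621}{34225}\right)} = \frac{877108}{764635} - \frac{4306188}{\frac{350621}{17020}} = \frac{877108}{764635} - \frac{73291319760}{350621} = - \frac{56040800752203532}{268097088335}$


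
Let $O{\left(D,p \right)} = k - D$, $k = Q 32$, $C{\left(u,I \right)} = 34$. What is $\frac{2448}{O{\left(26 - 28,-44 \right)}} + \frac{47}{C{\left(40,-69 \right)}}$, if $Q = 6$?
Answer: $\frac{46175}{3298} \approx 14.001$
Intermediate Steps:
$k = 192$ ($k = 6 \cdot 32 = 192$)
$O{\left(D,p \right)} = 192 - D$
$\frac{2448}{O{\left(26 - 28,-44 \right)}} + \frac{47}{C{\left(40,-69 \right)}} = \frac{2448}{192 - \left(26 - 28\right)} + \frac{47}{34} = \frac{2448}{192 - -2} + 47 \cdot \frac{1}{34} = \frac{2448}{192 + 2} + \frac{47}{34} = \frac{2448}{194} + \frac{47}{34} = 2448 \cdot \frac{1}{194} + \frac{47}{34} = \frac{1224}{97} + \frac{47}{34} = \frac{46175}{3298}$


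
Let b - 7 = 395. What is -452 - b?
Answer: -854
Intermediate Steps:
b = 402 (b = 7 + 395 = 402)
-452 - b = -452 - 1*402 = -452 - 402 = -854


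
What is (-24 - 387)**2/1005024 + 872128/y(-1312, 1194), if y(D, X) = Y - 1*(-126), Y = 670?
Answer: 73053669349/66666592 ≈ 1095.8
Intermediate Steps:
y(D, X) = 796 (y(D, X) = 670 - 1*(-126) = 670 + 126 = 796)
(-24 - 387)**2/1005024 + 872128/y(-1312, 1194) = (-24 - 387)**2/1005024 + 872128/796 = (-411)**2*(1/1005024) + 872128*(1/796) = 168921*(1/1005024) + 218032/199 = 56307/335008 + 218032/199 = 73053669349/66666592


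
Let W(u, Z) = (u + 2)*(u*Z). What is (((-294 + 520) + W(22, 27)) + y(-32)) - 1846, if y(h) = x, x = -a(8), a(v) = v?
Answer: 12628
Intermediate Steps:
W(u, Z) = Z*u*(2 + u) (W(u, Z) = (2 + u)*(Z*u) = Z*u*(2 + u))
x = -8 (x = -1*8 = -8)
y(h) = -8
(((-294 + 520) + W(22, 27)) + y(-32)) - 1846 = (((-294 + 520) + 27*22*(2 + 22)) - 8) - 1846 = ((226 + 27*22*24) - 8) - 1846 = ((226 + 14256) - 8) - 1846 = (14482 - 8) - 1846 = 14474 - 1846 = 12628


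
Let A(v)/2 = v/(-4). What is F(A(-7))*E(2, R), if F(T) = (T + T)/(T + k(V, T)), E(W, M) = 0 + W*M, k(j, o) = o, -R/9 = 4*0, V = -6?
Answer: 0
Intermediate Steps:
R = 0 (R = -36*0 = -9*0 = 0)
A(v) = -v/2 (A(v) = 2*(v/(-4)) = 2*(v*(-1/4)) = 2*(-v/4) = -v/2)
E(W, M) = M*W (E(W, M) = 0 + M*W = M*W)
F(T) = 1 (F(T) = (T + T)/(T + T) = (2*T)/((2*T)) = (2*T)*(1/(2*T)) = 1)
F(A(-7))*E(2, R) = 1*(0*2) = 1*0 = 0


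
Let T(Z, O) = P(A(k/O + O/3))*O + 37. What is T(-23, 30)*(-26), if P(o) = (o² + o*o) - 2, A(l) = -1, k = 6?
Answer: -962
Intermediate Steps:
P(o) = -2 + 2*o² (P(o) = (o² + o²) - 2 = 2*o² - 2 = -2 + 2*o²)
T(Z, O) = 37 (T(Z, O) = (-2 + 2*(-1)²)*O + 37 = (-2 + 2*1)*O + 37 = (-2 + 2)*O + 37 = 0*O + 37 = 0 + 37 = 37)
T(-23, 30)*(-26) = 37*(-26) = -962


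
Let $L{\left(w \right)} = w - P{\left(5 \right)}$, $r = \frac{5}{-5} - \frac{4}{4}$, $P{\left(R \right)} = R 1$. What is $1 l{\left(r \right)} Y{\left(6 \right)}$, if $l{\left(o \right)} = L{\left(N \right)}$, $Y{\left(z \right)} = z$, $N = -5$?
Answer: $-60$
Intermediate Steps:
$P{\left(R \right)} = R$
$r = -2$ ($r = 5 \left(- \frac{1}{5}\right) - 1 = -1 - 1 = -2$)
$L{\left(w \right)} = -5 + w$ ($L{\left(w \right)} = w - 5 = -5 + w$)
$l{\left(o \right)} = -10$ ($l{\left(o \right)} = -5 - 5 = -10$)
$1 l{\left(r \right)} Y{\left(6 \right)} = 1 \left(-10\right) 6 = \left(-10\right) 6 = -60$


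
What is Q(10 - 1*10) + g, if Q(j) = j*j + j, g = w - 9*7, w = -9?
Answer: -72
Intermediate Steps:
g = -72 (g = -9 - 9*7 = -9 - 63 = -72)
Q(j) = j + j² (Q(j) = j² + j = j + j²)
Q(10 - 1*10) + g = (10 - 1*10)*(1 + (10 - 1*10)) - 72 = (10 - 10)*(1 + (10 - 10)) - 72 = 0*(1 + 0) - 72 = 0*1 - 72 = 0 - 72 = -72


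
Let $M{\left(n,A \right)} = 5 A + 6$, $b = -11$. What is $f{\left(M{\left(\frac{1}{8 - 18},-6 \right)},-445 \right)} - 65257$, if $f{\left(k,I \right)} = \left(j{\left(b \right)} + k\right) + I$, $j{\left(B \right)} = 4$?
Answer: $-65722$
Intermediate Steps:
$M{\left(n,A \right)} = 6 + 5 A$
$f{\left(k,I \right)} = 4 + I + k$ ($f{\left(k,I \right)} = \left(4 + k\right) + I = 4 + I + k$)
$f{\left(M{\left(\frac{1}{8 - 18},-6 \right)},-445 \right)} - 65257 = \left(4 - 445 + \left(6 + 5 \left(-6\right)\right)\right) - 65257 = \left(4 - 445 + \left(6 - 30\right)\right) - 65257 = \left(4 - 445 - 24\right) - 65257 = -465 - 65257 = -65722$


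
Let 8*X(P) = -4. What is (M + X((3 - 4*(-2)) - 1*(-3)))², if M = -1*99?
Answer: 39601/4 ≈ 9900.3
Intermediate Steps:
X(P) = -½ (X(P) = (⅛)*(-4) = -½)
M = -99
(M + X((3 - 4*(-2)) - 1*(-3)))² = (-99 - ½)² = (-199/2)² = 39601/4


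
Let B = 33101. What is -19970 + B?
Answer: 13131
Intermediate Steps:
-19970 + B = -19970 + 33101 = 13131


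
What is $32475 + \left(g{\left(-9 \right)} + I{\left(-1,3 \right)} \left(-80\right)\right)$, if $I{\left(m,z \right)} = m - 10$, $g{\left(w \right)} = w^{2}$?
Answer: $33436$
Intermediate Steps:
$I{\left(m,z \right)} = -10 + m$
$32475 + \left(g{\left(-9 \right)} + I{\left(-1,3 \right)} \left(-80\right)\right) = 32475 + \left(\left(-9\right)^{2} + \left(-10 - 1\right) \left(-80\right)\right) = 32475 + \left(81 - -880\right) = 32475 + \left(81 + 880\right) = 32475 + 961 = 33436$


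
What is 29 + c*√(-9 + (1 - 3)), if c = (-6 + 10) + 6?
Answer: 29 + 10*I*√11 ≈ 29.0 + 33.166*I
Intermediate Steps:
c = 10 (c = 4 + 6 = 10)
29 + c*√(-9 + (1 - 3)) = 29 + 10*√(-9 + (1 - 3)) = 29 + 10*√(-9 - 2) = 29 + 10*√(-11) = 29 + 10*(I*√11) = 29 + 10*I*√11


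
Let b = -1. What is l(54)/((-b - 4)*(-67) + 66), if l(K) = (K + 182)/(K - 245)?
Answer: -236/50997 ≈ -0.0046277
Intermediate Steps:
l(K) = (182 + K)/(-245 + K)
l(54)/((-b - 4)*(-67) + 66) = ((182 + 54)/(-245 + 54))/((-1*(-1) - 4)*(-67) + 66) = (236/(-191))/((1 - 4)*(-67) + 66) = (-1/191*236)/(-3*(-67) + 66) = -236/(191*(201 + 66)) = -236/191/267 = -236/191*1/267 = -236/50997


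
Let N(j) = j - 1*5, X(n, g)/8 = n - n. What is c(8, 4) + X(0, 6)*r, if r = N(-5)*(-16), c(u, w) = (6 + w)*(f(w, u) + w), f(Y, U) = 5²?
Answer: 290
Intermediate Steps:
f(Y, U) = 25
X(n, g) = 0 (X(n, g) = 8*(n - n) = 8*0 = 0)
c(u, w) = (6 + w)*(25 + w)
N(j) = -5 + j (N(j) = j - 5 = -5 + j)
r = 160 (r = (-5 - 5)*(-16) = -10*(-16) = 160)
c(8, 4) + X(0, 6)*r = (150 + 4² + 31*4) + 0*160 = (150 + 16 + 124) + 0 = 290 + 0 = 290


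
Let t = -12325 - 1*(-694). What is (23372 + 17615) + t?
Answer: 29356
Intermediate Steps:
t = -11631 (t = -12325 + 694 = -11631)
(23372 + 17615) + t = (23372 + 17615) - 11631 = 40987 - 11631 = 29356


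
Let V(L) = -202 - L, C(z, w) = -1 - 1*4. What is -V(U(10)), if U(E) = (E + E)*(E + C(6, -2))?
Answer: 302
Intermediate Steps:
C(z, w) = -5 (C(z, w) = -1 - 4 = -5)
U(E) = 2*E*(-5 + E) (U(E) = (E + E)*(E - 5) = (2*E)*(-5 + E) = 2*E*(-5 + E))
-V(U(10)) = -(-202 - 2*10*(-5 + 10)) = -(-202 - 2*10*5) = -(-202 - 1*100) = -(-202 - 100) = -1*(-302) = 302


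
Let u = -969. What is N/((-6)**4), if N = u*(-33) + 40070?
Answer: 72047/1296 ≈ 55.592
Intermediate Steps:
N = 72047 (N = -969*(-33) + 40070 = 31977 + 40070 = 72047)
N/((-6)**4) = 72047/((-6)**4) = 72047/1296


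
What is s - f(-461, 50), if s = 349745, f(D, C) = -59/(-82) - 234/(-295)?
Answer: 8460294957/24190 ≈ 3.4974e+5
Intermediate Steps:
f(D, C) = 36593/24190 (f(D, C) = -59*(-1/82) - 234*(-1/295) = 59/82 + 234/295 = 36593/24190)
s - f(-461, 50) = 349745 - 1*36593/24190 = 349745 - 36593/24190 = 8460294957/24190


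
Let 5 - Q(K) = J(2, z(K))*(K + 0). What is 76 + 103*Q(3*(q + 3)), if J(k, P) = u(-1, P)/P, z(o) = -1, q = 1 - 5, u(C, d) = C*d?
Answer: 282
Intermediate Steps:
q = -4
J(k, P) = -1 (J(k, P) = (-P)/P = -1)
Q(K) = 5 + K (Q(K) = 5 - (-1)*(K + 0) = 5 - (-1)*K = 5 + K)
76 + 103*Q(3*(q + 3)) = 76 + 103*(5 + 3*(-4 + 3)) = 76 + 103*(5 + 3*(-1)) = 76 + 103*(5 - 3) = 76 + 103*2 = 76 + 206 = 282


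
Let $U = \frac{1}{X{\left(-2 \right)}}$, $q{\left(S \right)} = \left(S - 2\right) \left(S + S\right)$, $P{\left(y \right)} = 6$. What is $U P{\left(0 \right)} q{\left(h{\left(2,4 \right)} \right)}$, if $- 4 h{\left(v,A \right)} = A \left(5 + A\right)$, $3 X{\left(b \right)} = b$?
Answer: $-1782$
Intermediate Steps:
$X{\left(b \right)} = \frac{b}{3}$
$h{\left(v,A \right)} = - \frac{A \left(5 + A\right)}{4}$
$q{\left(S \right)} = 2 S \left(-2 + S\right)$ ($q{\left(S \right)} = \left(-2 + S\right) 2 S = 2 S \left(-2 + S\right)$)
$U = - \frac{3}{2}$ ($U = \frac{1}{\frac{1}{3} \left(-2\right)} = \frac{1}{- \frac{2}{3}} = - \frac{3}{2} \approx -1.5$)
$U P{\left(0 \right)} q{\left(h{\left(2,4 \right)} \right)} = \left(- \frac{3}{2}\right) 6 \cdot 2 \left(\left(- \frac{1}{4}\right) 4 \left(5 + 4\right)\right) \left(-2 - 1 \left(5 + 4\right)\right) = - 9 \cdot 2 \left(\left(- \frac{1}{4}\right) 4 \cdot 9\right) \left(-2 - 1 \cdot 9\right) = - 9 \cdot 2 \left(-9\right) \left(-2 - 9\right) = - 9 \cdot 2 \left(-9\right) \left(-11\right) = \left(-9\right) 198 = -1782$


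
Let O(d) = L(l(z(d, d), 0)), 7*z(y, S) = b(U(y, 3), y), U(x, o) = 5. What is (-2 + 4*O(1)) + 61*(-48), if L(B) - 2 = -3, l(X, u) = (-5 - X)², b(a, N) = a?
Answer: -2934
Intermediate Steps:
z(y, S) = 5/7 (z(y, S) = (⅐)*5 = 5/7)
L(B) = -1 (L(B) = 2 - 3 = -1)
O(d) = -1
(-2 + 4*O(1)) + 61*(-48) = (-2 + 4*(-1)) + 61*(-48) = (-2 - 4) - 2928 = -6 - 2928 = -2934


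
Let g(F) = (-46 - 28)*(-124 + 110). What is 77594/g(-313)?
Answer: 38797/518 ≈ 74.898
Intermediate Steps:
g(F) = 1036 (g(F) = -74*(-14) = 1036)
77594/g(-313) = 77594/1036 = 77594*(1/1036) = 38797/518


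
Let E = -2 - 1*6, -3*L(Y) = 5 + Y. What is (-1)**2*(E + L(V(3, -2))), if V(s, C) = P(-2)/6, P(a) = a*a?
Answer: -89/9 ≈ -9.8889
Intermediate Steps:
P(a) = a**2
V(s, C) = 2/3 (V(s, C) = (-2)**2/6 = 4*(1/6) = 2/3)
L(Y) = -5/3 - Y/3 (L(Y) = -(5 + Y)/3 = -5/3 - Y/3)
E = -8 (E = -2 - 6 = -8)
(-1)**2*(E + L(V(3, -2))) = (-1)**2*(-8 + (-5/3 - 1/3*2/3)) = 1*(-8 + (-5/3 - 2/9)) = 1*(-8 - 17/9) = 1*(-89/9) = -89/9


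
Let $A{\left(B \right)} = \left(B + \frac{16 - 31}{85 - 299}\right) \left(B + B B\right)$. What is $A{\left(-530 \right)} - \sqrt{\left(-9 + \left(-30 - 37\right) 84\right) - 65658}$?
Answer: $- \frac{15897679925}{107} - 7 i \sqrt{1455} \approx -1.4858 \cdot 10^{8} - 267.01 i$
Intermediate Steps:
$A{\left(B \right)} = \left(\frac{15}{214} + B\right) \left(B + B^{2}\right)$ ($A{\left(B \right)} = \left(B - \frac{15}{-214}\right) \left(B + B^{2}\right) = \left(B - - \frac{15}{214}\right) \left(B + B^{2}\right) = \left(B + \frac{15}{214}\right) \left(B + B^{2}\right) = \left(\frac{15}{214} + B\right) \left(B + B^{2}\right)$)
$A{\left(-530 \right)} - \sqrt{\left(-9 + \left(-30 - 37\right) 84\right) - 65658} = \frac{1}{214} \left(-530\right) \left(15 + 214 \left(-530\right)^{2} + 229 \left(-530\right)\right) - \sqrt{\left(-9 + \left(-30 - 37\right) 84\right) - 65658} = \frac{1}{214} \left(-530\right) \left(15 + 214 \cdot 280900 - 121370\right) - \sqrt{\left(-9 - 5628\right) - 65658} = \frac{1}{214} \left(-530\right) \left(15 + 60112600 - 121370\right) - \sqrt{\left(-9 - 5628\right) - 65658} = \frac{1}{214} \left(-530\right) 59991245 - \sqrt{-5637 - 65658} = - \frac{15897679925}{107} - \sqrt{-71295} = - \frac{15897679925}{107} - 7 i \sqrt{1455}$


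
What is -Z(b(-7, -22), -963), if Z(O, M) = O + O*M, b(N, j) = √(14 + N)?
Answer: 962*√7 ≈ 2545.2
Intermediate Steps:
Z(O, M) = O + M*O
-Z(b(-7, -22), -963) = -√(14 - 7)*(1 - 963) = -√7*(-962) = -(-962)*√7 = 962*√7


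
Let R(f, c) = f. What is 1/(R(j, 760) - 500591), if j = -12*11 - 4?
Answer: -1/500727 ≈ -1.9971e-6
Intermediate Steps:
j = -136 (j = -132 - 4 = -136)
1/(R(j, 760) - 500591) = 1/(-136 - 500591) = 1/(-500727) = -1/500727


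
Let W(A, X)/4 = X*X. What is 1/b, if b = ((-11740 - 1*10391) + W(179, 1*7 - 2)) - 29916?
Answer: -1/51947 ≈ -1.9250e-5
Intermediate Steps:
W(A, X) = 4*X² (W(A, X) = 4*(X*X) = 4*X²)
b = -51947 (b = ((-11740 - 1*10391) + 4*(1*7 - 2)²) - 29916 = ((-11740 - 10391) + 4*(7 - 2)²) - 29916 = (-22131 + 4*5²) - 29916 = (-22131 + 4*25) - 29916 = (-22131 + 100) - 29916 = -22031 - 29916 = -51947)
1/b = 1/(-51947) = -1/51947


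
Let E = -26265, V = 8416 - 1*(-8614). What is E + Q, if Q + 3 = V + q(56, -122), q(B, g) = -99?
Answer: -9337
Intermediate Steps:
V = 17030 (V = 8416 + 8614 = 17030)
Q = 16928 (Q = -3 + (17030 - 99) = -3 + 16931 = 16928)
E + Q = -26265 + 16928 = -9337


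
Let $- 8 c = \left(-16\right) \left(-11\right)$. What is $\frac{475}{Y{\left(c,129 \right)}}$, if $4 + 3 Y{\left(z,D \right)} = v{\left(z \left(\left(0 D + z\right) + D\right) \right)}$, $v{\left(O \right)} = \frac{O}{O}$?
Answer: $-475$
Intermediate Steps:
$c = -22$ ($c = - \frac{\left(-16\right) \left(-11\right)}{8} = \left(- \frac{1}{8}\right) 176 = -22$)
$v{\left(O \right)} = 1$
$Y{\left(z,D \right)} = -1$ ($Y{\left(z,D \right)} = - \frac{4}{3} + \frac{1}{3} \cdot 1 = - \frac{4}{3} + \frac{1}{3} = -1$)
$\frac{475}{Y{\left(c,129 \right)}} = \frac{475}{-1} = 475 \left(-1\right) = -475$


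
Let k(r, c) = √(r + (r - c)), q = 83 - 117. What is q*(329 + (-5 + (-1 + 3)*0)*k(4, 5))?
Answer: -11186 + 170*√3 ≈ -10892.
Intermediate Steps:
q = -34
k(r, c) = √(-c + 2*r)
q*(329 + (-5 + (-1 + 3)*0)*k(4, 5)) = -34*(329 + (-5 + (-1 + 3)*0)*√(-1*5 + 2*4)) = -34*(329 + (-5 + 2*0)*√(-5 + 8)) = -34*(329 + (-5 + 0)*√3) = -34*(329 - 5*√3) = -11186 + 170*√3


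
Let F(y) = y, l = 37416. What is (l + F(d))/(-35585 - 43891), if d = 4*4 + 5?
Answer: -12479/26492 ≈ -0.47105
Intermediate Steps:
d = 21 (d = 16 + 5 = 21)
(l + F(d))/(-35585 - 43891) = (37416 + 21)/(-35585 - 43891) = 37437/(-79476) = 37437*(-1/79476) = -12479/26492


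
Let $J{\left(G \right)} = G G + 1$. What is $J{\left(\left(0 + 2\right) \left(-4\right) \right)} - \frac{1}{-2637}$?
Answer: $\frac{171406}{2637} \approx 65.0$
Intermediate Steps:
$J{\left(G \right)} = 1 + G^{2}$ ($J{\left(G \right)} = G^{2} + 1 = 1 + G^{2}$)
$J{\left(\left(0 + 2\right) \left(-4\right) \right)} - \frac{1}{-2637} = \left(1 + \left(\left(0 + 2\right) \left(-4\right)\right)^{2}\right) - \frac{1}{-2637} = \left(1 + \left(2 \left(-4\right)\right)^{2}\right) - - \frac{1}{2637} = \left(1 + \left(-8\right)^{2}\right) + \frac{1}{2637} = \left(1 + 64\right) + \frac{1}{2637} = 65 + \frac{1}{2637} = \frac{171406}{2637}$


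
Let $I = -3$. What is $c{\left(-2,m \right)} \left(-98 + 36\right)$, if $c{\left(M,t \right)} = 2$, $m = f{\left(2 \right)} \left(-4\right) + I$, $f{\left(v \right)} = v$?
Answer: $-124$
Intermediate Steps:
$m = -11$ ($m = 2 \left(-4\right) - 3 = -8 - 3 = -11$)
$c{\left(-2,m \right)} \left(-98 + 36\right) = 2 \left(-98 + 36\right) = 2 \left(-62\right) = -124$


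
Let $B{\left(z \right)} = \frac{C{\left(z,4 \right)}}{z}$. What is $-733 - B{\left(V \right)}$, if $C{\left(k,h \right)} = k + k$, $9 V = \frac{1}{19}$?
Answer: $-735$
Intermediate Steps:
$V = \frac{1}{171}$ ($V = \frac{1}{9 \cdot 19} = \frac{1}{9} \cdot \frac{1}{19} = \frac{1}{171} \approx 0.005848$)
$C{\left(k,h \right)} = 2 k$
$B{\left(z \right)} = 2$ ($B{\left(z \right)} = \frac{2 z}{z} = 2$)
$-733 - B{\left(V \right)} = -733 - 2 = -735$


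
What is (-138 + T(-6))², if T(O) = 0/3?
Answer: 19044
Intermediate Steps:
T(O) = 0 (T(O) = 0*(⅓) = 0)
(-138 + T(-6))² = (-138 + 0)² = (-138)² = 19044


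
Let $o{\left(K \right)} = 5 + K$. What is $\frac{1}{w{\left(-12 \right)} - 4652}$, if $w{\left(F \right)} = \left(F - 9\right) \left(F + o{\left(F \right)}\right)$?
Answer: $- \frac{1}{4253} \approx -0.00023513$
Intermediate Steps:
$w{\left(F \right)} = \left(-9 + F\right) \left(5 + 2 F\right)$ ($w{\left(F \right)} = \left(F - 9\right) \left(F + \left(5 + F\right)\right) = \left(-9 + F\right) \left(5 + 2 F\right)$)
$\frac{1}{w{\left(-12 \right)} - 4652} = \frac{1}{\left(-45 - -156 + 2 \left(-12\right)^{2}\right) - 4652} = \frac{1}{\left(-45 + 156 + 2 \cdot 144\right) - 4652} = \frac{1}{\left(-45 + 156 + 288\right) - 4652} = \frac{1}{399 - 4652} = \frac{1}{-4253} = - \frac{1}{4253}$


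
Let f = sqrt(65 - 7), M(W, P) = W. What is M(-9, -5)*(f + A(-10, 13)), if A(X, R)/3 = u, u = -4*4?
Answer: 432 - 9*sqrt(58) ≈ 363.46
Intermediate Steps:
u = -16
A(X, R) = -48 (A(X, R) = 3*(-16) = -48)
f = sqrt(58) ≈ 7.6158
M(-9, -5)*(f + A(-10, 13)) = -9*(sqrt(58) - 48) = -9*(-48 + sqrt(58)) = 432 - 9*sqrt(58)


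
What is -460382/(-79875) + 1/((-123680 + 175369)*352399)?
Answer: 8385928067169877/1454935258891125 ≈ 5.7638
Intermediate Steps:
-460382/(-79875) + 1/((-123680 + 175369)*352399) = -460382*(-1/79875) + (1/352399)/51689 = 460382/79875 + (1/51689)*(1/352399) = 460382/79875 + 1/18215151911 = 8385928067169877/1454935258891125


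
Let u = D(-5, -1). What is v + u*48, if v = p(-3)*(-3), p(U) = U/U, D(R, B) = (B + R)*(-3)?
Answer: 861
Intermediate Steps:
D(R, B) = -3*B - 3*R
p(U) = 1
v = -3 (v = 1*(-3) = -3)
u = 18 (u = -3*(-1) - 3*(-5) = 3 + 15 = 18)
v + u*48 = -3 + 18*48 = -3 + 864 = 861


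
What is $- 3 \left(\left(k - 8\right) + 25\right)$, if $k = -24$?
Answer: $21$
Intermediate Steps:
$- 3 \left(\left(k - 8\right) + 25\right) = - 3 \left(\left(-24 - 8\right) + 25\right) = - 3 \left(-32 + 25\right) = \left(-3\right) \left(-7\right) = 21$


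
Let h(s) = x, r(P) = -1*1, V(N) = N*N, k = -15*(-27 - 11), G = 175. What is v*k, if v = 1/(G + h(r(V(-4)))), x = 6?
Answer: 570/181 ≈ 3.1492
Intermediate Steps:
k = 570 (k = -15*(-38) = 570)
V(N) = N²
r(P) = -1
h(s) = 6
v = 1/181 (v = 1/(175 + 6) = 1/181 ≈ 0.0055249)
v*k = (1/181)*570 = 570/181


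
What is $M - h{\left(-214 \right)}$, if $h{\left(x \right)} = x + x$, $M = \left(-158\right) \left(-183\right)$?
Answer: $29342$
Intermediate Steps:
$M = 28914$
$h{\left(x \right)} = 2 x$
$M - h{\left(-214 \right)} = 28914 - 2 \left(-214\right) = 28914 - -428 = 28914 + 428 = 29342$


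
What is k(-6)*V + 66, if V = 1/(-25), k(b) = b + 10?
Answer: 1646/25 ≈ 65.840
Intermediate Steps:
k(b) = 10 + b
V = -1/25 ≈ -0.040000
k(-6)*V + 66 = (10 - 6)*(-1/25) + 66 = 4*(-1/25) + 66 = -4/25 + 66 = 1646/25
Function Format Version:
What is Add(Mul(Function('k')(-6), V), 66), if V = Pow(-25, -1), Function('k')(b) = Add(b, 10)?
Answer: Rational(1646, 25) ≈ 65.840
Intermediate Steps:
Function('k')(b) = Add(10, b)
V = Rational(-1, 25) ≈ -0.040000
Add(Mul(Function('k')(-6), V), 66) = Add(Mul(Add(10, -6), Rational(-1, 25)), 66) = Add(Mul(4, Rational(-1, 25)), 66) = Add(Rational(-4, 25), 66) = Rational(1646, 25)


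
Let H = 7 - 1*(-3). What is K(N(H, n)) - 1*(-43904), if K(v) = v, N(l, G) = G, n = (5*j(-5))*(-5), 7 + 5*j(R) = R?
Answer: 43964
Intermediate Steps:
j(R) = -7/5 + R/5
n = 60 (n = (5*(-7/5 + (⅕)*(-5)))*(-5) = (5*(-7/5 - 1))*(-5) = (5*(-12/5))*(-5) = -12*(-5) = 60)
H = 10 (H = 7 + 3 = 10)
K(N(H, n)) - 1*(-43904) = 60 - 1*(-43904) = 60 + 43904 = 43964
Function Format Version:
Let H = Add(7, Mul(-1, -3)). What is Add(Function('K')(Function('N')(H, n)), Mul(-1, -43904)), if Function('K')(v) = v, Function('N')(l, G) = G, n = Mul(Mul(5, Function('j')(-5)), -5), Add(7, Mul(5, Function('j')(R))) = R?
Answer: 43964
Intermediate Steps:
Function('j')(R) = Add(Rational(-7, 5), Mul(Rational(1, 5), R))
n = 60 (n = Mul(Mul(5, Add(Rational(-7, 5), Mul(Rational(1, 5), -5))), -5) = Mul(Mul(5, Add(Rational(-7, 5), -1)), -5) = Mul(Mul(5, Rational(-12, 5)), -5) = Mul(-12, -5) = 60)
H = 10 (H = Add(7, 3) = 10)
Add(Function('K')(Function('N')(H, n)), Mul(-1, -43904)) = Add(60, Mul(-1, -43904)) = Add(60, 43904) = 43964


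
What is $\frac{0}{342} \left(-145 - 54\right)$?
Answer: $0$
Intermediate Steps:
$\frac{0}{342} \left(-145 - 54\right) = 0 \cdot \frac{1}{342} \left(-199\right) = 0 \left(-199\right) = 0$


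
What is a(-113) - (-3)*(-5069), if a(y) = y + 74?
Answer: -15246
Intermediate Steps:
a(y) = 74 + y
a(-113) - (-3)*(-5069) = (74 - 113) - (-3)*(-5069) = -39 - 1*15207 = -39 - 15207 = -15246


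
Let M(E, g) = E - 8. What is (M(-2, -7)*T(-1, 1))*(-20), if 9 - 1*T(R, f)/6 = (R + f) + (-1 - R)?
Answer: 10800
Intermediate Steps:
M(E, g) = -8 + E
T(R, f) = 60 - 6*f (T(R, f) = 54 - 6*((R + f) + (-1 - R)) = 54 - 6*(-1 + f) = 54 + (6 - 6*f) = 60 - 6*f)
(M(-2, -7)*T(-1, 1))*(-20) = ((-8 - 2)*(60 - 6*1))*(-20) = -10*(60 - 6)*(-20) = -10*54*(-20) = -540*(-20) = 10800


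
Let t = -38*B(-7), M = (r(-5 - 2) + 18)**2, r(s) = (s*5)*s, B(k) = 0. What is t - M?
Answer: -69169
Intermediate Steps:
r(s) = 5*s**2 (r(s) = (5*s)*s = 5*s**2)
M = 69169 (M = (5*(-5 - 2)**2 + 18)**2 = (5*(-7)**2 + 18)**2 = (5*49 + 18)**2 = (245 + 18)**2 = 263**2 = 69169)
t = 0 (t = -38*0 = 0)
t - M = 0 - 1*69169 = 0 - 69169 = -69169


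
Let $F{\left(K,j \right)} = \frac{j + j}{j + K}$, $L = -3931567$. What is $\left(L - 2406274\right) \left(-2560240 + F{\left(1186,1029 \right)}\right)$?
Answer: $\frac{35941449759398822}{2215} \approx 1.6226 \cdot 10^{13}$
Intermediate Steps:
$F{\left(K,j \right)} = \frac{2 j}{K + j}$
$\left(L - 2406274\right) \left(-2560240 + F{\left(1186,1029 \right)}\right) = \left(-3931567 - 2406274\right) \left(-2560240 + 2 \cdot 1029 \frac{1}{1186 + 1029}\right) = - 6337841 \left(-2560240 + 2 \cdot 1029 \cdot \frac{1}{2215}\right) = - 6337841 \left(-2560240 + \frac{2058}{2215}\right) = \left(-6337841\right) \left(- \frac{5670929542}{2215}\right) = \frac{35941449759398822}{2215}$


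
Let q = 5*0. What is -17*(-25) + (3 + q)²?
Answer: 434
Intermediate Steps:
q = 0
-17*(-25) + (3 + q)² = -17*(-25) + (3 + 0)² = 425 + 3² = 425 + 9 = 434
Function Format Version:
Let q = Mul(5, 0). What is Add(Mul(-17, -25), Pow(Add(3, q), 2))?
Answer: 434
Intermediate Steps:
q = 0
Add(Mul(-17, -25), Pow(Add(3, q), 2)) = Add(Mul(-17, -25), Pow(Add(3, 0), 2)) = Add(425, Pow(3, 2)) = Add(425, 9) = 434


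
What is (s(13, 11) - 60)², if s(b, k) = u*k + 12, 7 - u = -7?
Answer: 11236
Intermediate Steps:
u = 14 (u = 7 - 1*(-7) = 7 + 7 = 14)
s(b, k) = 12 + 14*k (s(b, k) = 14*k + 12 = 12 + 14*k)
(s(13, 11) - 60)² = ((12 + 14*11) - 60)² = ((12 + 154) - 60)² = (166 - 60)² = 106² = 11236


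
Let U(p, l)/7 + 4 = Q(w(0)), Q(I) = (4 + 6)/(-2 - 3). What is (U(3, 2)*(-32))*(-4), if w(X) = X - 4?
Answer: -5376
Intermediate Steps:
w(X) = -4 + X
Q(I) = -2 (Q(I) = 10/(-5) = 10*(-1/5) = -2)
U(p, l) = -42 (U(p, l) = -28 + 7*(-2) = -28 - 14 = -42)
(U(3, 2)*(-32))*(-4) = -42*(-32)*(-4) = 1344*(-4) = -5376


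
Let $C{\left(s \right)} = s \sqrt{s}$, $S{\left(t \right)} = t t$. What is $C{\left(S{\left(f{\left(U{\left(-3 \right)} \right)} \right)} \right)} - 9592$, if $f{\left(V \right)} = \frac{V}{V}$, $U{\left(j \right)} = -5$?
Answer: $-9591$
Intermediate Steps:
$f{\left(V \right)} = 1$
$S{\left(t \right)} = t^{2}$
$C{\left(s \right)} = s^{\frac{3}{2}}$
$C{\left(S{\left(f{\left(U{\left(-3 \right)} \right)} \right)} \right)} - 9592 = \left(1^{2}\right)^{\frac{3}{2}} - 9592 = 1^{\frac{3}{2}} - 9592 = 1 - 9592 = -9591$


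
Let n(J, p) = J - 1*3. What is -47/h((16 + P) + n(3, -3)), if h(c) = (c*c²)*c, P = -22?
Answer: -47/1296 ≈ -0.036265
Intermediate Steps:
n(J, p) = -3 + J (n(J, p) = J - 3 = -3 + J)
h(c) = c⁴ (h(c) = c³*c = c⁴)
-47/h((16 + P) + n(3, -3)) = -47/((16 - 22) + (-3 + 3))⁴ = -47/(-6 + 0)⁴ = -47/((-6)⁴) = -47/1296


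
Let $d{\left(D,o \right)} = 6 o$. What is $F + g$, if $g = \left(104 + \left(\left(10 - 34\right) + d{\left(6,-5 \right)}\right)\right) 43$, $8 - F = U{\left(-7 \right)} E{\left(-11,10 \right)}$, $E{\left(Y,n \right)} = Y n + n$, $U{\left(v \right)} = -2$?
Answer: $1958$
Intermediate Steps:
$E{\left(Y,n \right)} = n + Y n$
$F = -192$ ($F = 8 - - 2 \cdot 10 \left(1 - 11\right) = 8 - - 2 \cdot 10 \left(-10\right) = 8 - \left(-2\right) \left(-100\right) = 8 - 200 = -192$)
$g = 2150$ ($g = \left(104 + \left(\left(10 - 34\right) + 6 \left(-5\right)\right)\right) 43 = \left(104 - 54\right) 43 = 50 \cdot 43 = 2150$)
$F + g = -192 + 2150 = 1958$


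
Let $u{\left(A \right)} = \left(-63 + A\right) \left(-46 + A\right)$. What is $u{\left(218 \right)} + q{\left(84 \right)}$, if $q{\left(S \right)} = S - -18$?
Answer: $26762$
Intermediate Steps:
$q{\left(S \right)} = 18 + S$ ($q{\left(S \right)} = S + 18 = 18 + S$)
$u{\left(218 \right)} + q{\left(84 \right)} = \left(2898 + 218^{2} - 23762\right) + \left(18 + 84\right) = \left(2898 + 47524 - 23762\right) + 102 = 26660 + 102 = 26762$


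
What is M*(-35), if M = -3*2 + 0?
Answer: 210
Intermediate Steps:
M = -6 (M = -6 + 0 = -6)
M*(-35) = -6*(-35) = 210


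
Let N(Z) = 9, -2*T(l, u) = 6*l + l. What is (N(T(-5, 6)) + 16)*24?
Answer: 600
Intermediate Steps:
T(l, u) = -7*l/2 (T(l, u) = -(6*l + l)/2 = -7*l/2)
(N(T(-5, 6)) + 16)*24 = (9 + 16)*24 = 25*24 = 600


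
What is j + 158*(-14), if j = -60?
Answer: -2272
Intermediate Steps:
j + 158*(-14) = -60 + 158*(-14) = -60 - 2212 = -2272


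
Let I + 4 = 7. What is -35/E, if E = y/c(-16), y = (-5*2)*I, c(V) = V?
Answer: -56/3 ≈ -18.667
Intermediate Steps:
I = 3 (I = -4 + 7 = 3)
y = -30 (y = -5*2*3 = -10*3 = -30)
E = 15/8 (E = -30/(-16) = -30*(-1/16) = 15/8 ≈ 1.8750)
-35/E = -35/15/8 = -35*8/15 = -56/3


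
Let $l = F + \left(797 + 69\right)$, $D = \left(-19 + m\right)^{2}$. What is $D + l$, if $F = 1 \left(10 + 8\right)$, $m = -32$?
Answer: $3485$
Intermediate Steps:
$F = 18$ ($F = 1 \cdot 18 = 18$)
$D = 2601$ ($D = \left(-19 - 32\right)^{2} = \left(-51\right)^{2} = 2601$)
$l = 884$ ($l = 18 + \left(797 + 69\right) = 18 + 866 = 884$)
$D + l = 2601 + 884 = 3485$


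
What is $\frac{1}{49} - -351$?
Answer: $\frac{17200}{49} \approx 351.02$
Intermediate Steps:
$\frac{1}{49} - -351 = \frac{1}{49} + 351 = \frac{17200}{49}$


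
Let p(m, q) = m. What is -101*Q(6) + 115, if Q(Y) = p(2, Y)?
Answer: -87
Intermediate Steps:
Q(Y) = 2
-101*Q(6) + 115 = -101*2 + 115 = -202 + 115 = -87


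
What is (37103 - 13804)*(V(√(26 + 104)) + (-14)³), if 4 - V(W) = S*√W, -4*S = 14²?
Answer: -63839260 + 1141651*130^(¼) ≈ -5.9984e+7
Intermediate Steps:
S = -49 (S = -¼*14² = -¼*196 = -49)
V(W) = 4 + 49*√W (V(W) = 4 - (-49)*√W = 4 + 49*√W)
(37103 - 13804)*(V(√(26 + 104)) + (-14)³) = (37103 - 13804)*((4 + 49*√(√(26 + 104))) + (-14)³) = 23299*((4 + 49*√(√130)) - 2744) = 23299*((4 + 49*130^(¼)) - 2744) = 23299*(-2740 + 49*130^(¼)) = -63839260 + 1141651*130^(¼)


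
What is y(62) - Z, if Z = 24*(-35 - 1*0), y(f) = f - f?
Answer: 840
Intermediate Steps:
y(f) = 0
Z = -840 (Z = 24*(-35 + 0) = 24*(-35) = -840)
y(62) - Z = 0 - 1*(-840) = 0 + 840 = 840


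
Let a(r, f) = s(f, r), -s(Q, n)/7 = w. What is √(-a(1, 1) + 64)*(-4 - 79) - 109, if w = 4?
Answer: -109 - 166*√23 ≈ -905.11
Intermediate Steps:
s(Q, n) = -28 (s(Q, n) = -7*4 = -28)
a(r, f) = -28
√(-a(1, 1) + 64)*(-4 - 79) - 109 = √(-1*(-28) + 64)*(-4 - 79) - 109 = √(28 + 64)*(-83) - 109 = √92*(-83) - 109 = (2*√23)*(-83) - 109 = -166*√23 - 109 = -109 - 166*√23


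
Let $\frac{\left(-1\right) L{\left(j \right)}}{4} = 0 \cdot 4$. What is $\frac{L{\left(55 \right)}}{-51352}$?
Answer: $0$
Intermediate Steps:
$L{\left(j \right)} = 0$ ($L{\left(j \right)} = - 4 \cdot 0 \cdot 4 = \left(-4\right) 0 = 0$)
$\frac{L{\left(55 \right)}}{-51352} = \frac{0}{-51352} = 0 \left(- \frac{1}{51352}\right) = 0$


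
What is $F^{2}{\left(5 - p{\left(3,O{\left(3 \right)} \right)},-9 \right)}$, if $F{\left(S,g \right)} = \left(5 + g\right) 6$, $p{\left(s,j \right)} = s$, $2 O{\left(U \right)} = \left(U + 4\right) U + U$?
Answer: $576$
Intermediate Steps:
$O{\left(U \right)} = \frac{U}{2} + \frac{U \left(4 + U\right)}{2}$ ($O{\left(U \right)} = \frac{\left(U + 4\right) U + U}{2} = \frac{\left(4 + U\right) U + U}{2} = \frac{U \left(4 + U\right) + U}{2} = \frac{U + U \left(4 + U\right)}{2} = \frac{U}{2} + \frac{U \left(4 + U\right)}{2}$)
$F{\left(S,g \right)} = 30 + 6 g$
$F^{2}{\left(5 - p{\left(3,O{\left(3 \right)} \right)},-9 \right)} = \left(30 + 6 \left(-9\right)\right)^{2} = \left(30 - 54\right)^{2} = \left(-24\right)^{2} = 576$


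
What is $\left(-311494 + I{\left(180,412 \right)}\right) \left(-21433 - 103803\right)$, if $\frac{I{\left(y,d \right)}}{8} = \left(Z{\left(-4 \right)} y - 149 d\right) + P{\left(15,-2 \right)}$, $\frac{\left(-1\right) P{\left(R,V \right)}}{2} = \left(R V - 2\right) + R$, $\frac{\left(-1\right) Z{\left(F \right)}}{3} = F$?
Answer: $98316020856$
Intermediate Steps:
$Z{\left(F \right)} = - 3 F$
$P{\left(R,V \right)} = 4 - 2 R - 2 R V$ ($P{\left(R,V \right)} = - 2 \left(\left(R V - 2\right) + R\right) = - 2 \left(\left(-2 + R V\right) + R\right) = - 2 \left(-2 + R + R V\right) = 4 - 2 R - 2 R V$)
$I{\left(y,d \right)} = 272 - 1192 d + 96 y$ ($I{\left(y,d \right)} = 8 \left(\left(\left(-3\right) \left(-4\right) y - 149 d\right) - \left(26 - 60\right)\right) = 8 \left(\left(12 y - 149 d\right) + \left(4 - 30 + 60\right)\right) = 8 \left(\left(- 149 d + 12 y\right) + 34\right) = 8 \left(34 - 149 d + 12 y\right) = 272 - 1192 d + 96 y$)
$\left(-311494 + I{\left(180,412 \right)}\right) \left(-21433 - 103803\right) = \left(-311494 + \left(272 - 491104 + 96 \cdot 180\right)\right) \left(-21433 - 103803\right) = \left(-311494 + \left(272 - 491104 + 17280\right)\right) \left(-125236\right) = \left(-311494 - 473552\right) \left(-125236\right) = \left(-785046\right) \left(-125236\right) = 98316020856$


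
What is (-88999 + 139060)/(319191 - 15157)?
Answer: 50061/304034 ≈ 0.16466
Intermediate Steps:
(-88999 + 139060)/(319191 - 15157) = 50061/304034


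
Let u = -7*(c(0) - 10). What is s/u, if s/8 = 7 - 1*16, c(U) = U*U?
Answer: -36/35 ≈ -1.0286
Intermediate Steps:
c(U) = U**2
s = -72 (s = 8*(7 - 1*16) = 8*(7 - 16) = 8*(-9) = -72)
u = 70 (u = -7*(0**2 - 10) = -7*(0 - 10) = -7*(-10) = 70)
s/u = -72/70 = -72*1/70 = -36/35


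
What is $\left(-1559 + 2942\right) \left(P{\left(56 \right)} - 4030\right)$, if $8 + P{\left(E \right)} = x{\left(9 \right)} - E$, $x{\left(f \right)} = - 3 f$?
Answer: $-5699343$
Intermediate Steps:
$P{\left(E \right)} = -35 - E$ ($P{\left(E \right)} = -8 - \left(27 + E\right) = -35 - E$)
$\left(-1559 + 2942\right) \left(P{\left(56 \right)} - 4030\right) = \left(-1559 + 2942\right) \left(\left(-35 - 56\right) - 4030\right) = 1383 \left(\left(-35 - 56\right) - 4030\right) = 1383 \left(-91 - 4030\right) = 1383 \left(-4121\right) = -5699343$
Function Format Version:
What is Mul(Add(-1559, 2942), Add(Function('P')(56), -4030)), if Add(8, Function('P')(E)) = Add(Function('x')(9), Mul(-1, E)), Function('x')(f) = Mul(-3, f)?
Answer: -5699343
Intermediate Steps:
Function('P')(E) = Add(-35, Mul(-1, E)) (Function('P')(E) = Add(-8, Add(Mul(-3, 9), Mul(-1, E))) = Add(-8, Add(-27, Mul(-1, E))) = Add(-35, Mul(-1, E)))
Mul(Add(-1559, 2942), Add(Function('P')(56), -4030)) = Mul(Add(-1559, 2942), Add(Add(-35, Mul(-1, 56)), -4030)) = Mul(1383, Add(Add(-35, -56), -4030)) = Mul(1383, Add(-91, -4030)) = Mul(1383, -4121) = -5699343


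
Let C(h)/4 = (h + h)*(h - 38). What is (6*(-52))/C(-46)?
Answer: -13/1288 ≈ -0.010093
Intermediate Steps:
C(h) = 8*h*(-38 + h) (C(h) = 4*((h + h)*(h - 38)) = 4*((2*h)*(-38 + h)) = 4*(2*h*(-38 + h)) = 8*h*(-38 + h))
(6*(-52))/C(-46) = (6*(-52))/((8*(-46)*(-38 - 46))) = -312/(8*(-46)*(-84)) = -312/30912 = -312*1/30912 = -13/1288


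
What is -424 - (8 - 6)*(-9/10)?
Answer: -2111/5 ≈ -422.20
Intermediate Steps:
-424 - (8 - 6)*(-9/10) = -424 - 2*(-9*1/10) = -424 - 2*(-9)/10 = -424 - 1*(-9/5) = -424 + 9/5 = -2111/5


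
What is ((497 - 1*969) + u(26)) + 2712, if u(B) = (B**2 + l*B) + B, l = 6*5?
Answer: 3722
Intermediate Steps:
l = 30
u(B) = B**2 + 31*B (u(B) = (B**2 + 30*B) + B = B**2 + 31*B)
((497 - 1*969) + u(26)) + 2712 = ((497 - 1*969) + 26*(31 + 26)) + 2712 = ((497 - 969) + 26*57) + 2712 = (-472 + 1482) + 2712 = 1010 + 2712 = 3722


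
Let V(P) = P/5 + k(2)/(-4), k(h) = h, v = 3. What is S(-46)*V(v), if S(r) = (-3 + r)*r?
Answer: 1127/5 ≈ 225.40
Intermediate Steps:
S(r) = r*(-3 + r)
V(P) = -½ + P/5 (V(P) = P/5 + 2/(-4) = P*(⅕) + 2*(-¼) = P/5 - ½ = -½ + P/5)
S(-46)*V(v) = (-46*(-3 - 46))*(-½ + (⅕)*3) = (-46*(-49))*(-½ + ⅗) = 2254*(⅒) = 1127/5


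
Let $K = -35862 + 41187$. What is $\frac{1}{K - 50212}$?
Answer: $- \frac{1}{44887} \approx -2.2278 \cdot 10^{-5}$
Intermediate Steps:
$K = 5325$
$\frac{1}{K - 50212} = \frac{1}{5325 - 50212} = \frac{1}{-44887} = - \frac{1}{44887}$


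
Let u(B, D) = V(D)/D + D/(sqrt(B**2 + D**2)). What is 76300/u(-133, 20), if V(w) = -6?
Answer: -5915103000/17543 - 21800000*sqrt(18089)/17543 ≈ -5.0431e+5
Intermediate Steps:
u(B, D) = -6/D + D/sqrt(B**2 + D**2) (u(B, D) = -6/D + D/(sqrt(B**2 + D**2)) = -6/D + D/sqrt(B**2 + D**2))
76300/u(-133, 20) = 76300/(-6/20 + 20/sqrt((-133)**2 + 20**2)) = 76300/(-6*1/20 + 20/sqrt(17689 + 400)) = 76300/(-3/10 + 20/sqrt(18089)) = 76300/(-3/10 + 20*(sqrt(18089)/18089)) = 76300/(-3/10 + 20*sqrt(18089)/18089)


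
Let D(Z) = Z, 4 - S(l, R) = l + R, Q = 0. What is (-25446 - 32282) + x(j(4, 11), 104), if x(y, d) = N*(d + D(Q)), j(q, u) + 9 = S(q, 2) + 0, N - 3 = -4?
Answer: -57832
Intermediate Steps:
N = -1 (N = 3 - 4 = -1)
S(l, R) = 4 - R - l (S(l, R) = 4 - (l + R) = 4 - (R + l) = 4 + (-R - l) = 4 - R - l)
j(q, u) = -7 - q (j(q, u) = -9 + ((4 - 1*2 - q) + 0) = -9 + ((4 - 2 - q) + 0) = -9 + ((2 - q) + 0) = -9 + (2 - q) = -7 - q)
x(y, d) = -d (x(y, d) = -(d + 0) = -d)
(-25446 - 32282) + x(j(4, 11), 104) = (-25446 - 32282) - 1*104 = -57728 - 104 = -57832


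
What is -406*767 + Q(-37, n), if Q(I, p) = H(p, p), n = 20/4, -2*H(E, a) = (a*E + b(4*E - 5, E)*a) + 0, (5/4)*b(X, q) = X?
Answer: -622889/2 ≈ -3.1144e+5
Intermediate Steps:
b(X, q) = 4*X/5
H(E, a) = -E*a/2 - a*(-4 + 16*E/5)/2 (H(E, a) = -((a*E + (4*(4*E - 5)/5)*a) + 0)/2 = -((E*a + (4*(-5 + 4*E)/5)*a) + 0)/2 = -((E*a + (-4 + 16*E/5)*a) + 0)/2 = -((E*a + a*(-4 + 16*E/5)) + 0)/2 = -(E*a + a*(-4 + 16*E/5))/2 = -E*a/2 - a*(-4 + 16*E/5)/2)
n = 5 (n = 20*(1/4) = 5)
Q(I, p) = p*(20 - 21*p)/10
-406*767 + Q(-37, n) = -406*767 + (1/10)*5*(20 - 21*5) = -311402 + (1/10)*5*(20 - 105) = -311402 + (1/10)*5*(-85) = -311402 - 85/2 = -622889/2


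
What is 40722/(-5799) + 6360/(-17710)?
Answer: -25268942/3423343 ≈ -7.3814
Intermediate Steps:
40722/(-5799) + 6360/(-17710) = 40722*(-1/5799) + 6360*(-1/17710) = -13574/1933 - 636/1771 = -25268942/3423343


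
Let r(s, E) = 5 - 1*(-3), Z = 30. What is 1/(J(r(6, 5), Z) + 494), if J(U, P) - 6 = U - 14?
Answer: 1/494 ≈ 0.0020243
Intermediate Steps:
r(s, E) = 8 (r(s, E) = 5 + 3 = 8)
J(U, P) = -8 + U (J(U, P) = 6 + (U - 14) = 6 + (-14 + U) = -8 + U)
1/(J(r(6, 5), Z) + 494) = 1/((-8 + 8) + 494) = 1/(0 + 494) = 1/494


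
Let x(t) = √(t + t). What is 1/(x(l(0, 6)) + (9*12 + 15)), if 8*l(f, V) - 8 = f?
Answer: 123/15127 - √2/15127 ≈ 0.0080377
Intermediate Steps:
l(f, V) = 1 + f/8
x(t) = √2*√t (x(t) = √(2*t) = √2*√t)
1/(x(l(0, 6)) + (9*12 + 15)) = 1/(√2*√(1 + (⅛)*0) + (9*12 + 15)) = 1/(√2*√(1 + 0) + (108 + 15)) = 1/(√2*√1 + 123) = 1/(√2*1 + 123) = 1/(√2 + 123) = 1/(123 + √2)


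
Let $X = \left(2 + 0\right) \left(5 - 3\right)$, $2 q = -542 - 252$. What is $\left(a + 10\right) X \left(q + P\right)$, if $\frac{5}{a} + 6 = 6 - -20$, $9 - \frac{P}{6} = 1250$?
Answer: $-321563$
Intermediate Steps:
$q = -397$ ($q = \frac{-542 - 252}{2} = \frac{1}{2} \left(-794\right) = -397$)
$P = -7446$ ($P = 54 - 7500 = -7446$)
$a = \frac{1}{4}$ ($a = \frac{5}{-6 + \left(6 - -20\right)} = \frac{5}{-6 + \left(6 + 20\right)} = \frac{5}{-6 + 26} = \frac{5}{20} = 5 \cdot \frac{1}{20} = \frac{1}{4} \approx 0.25$)
$X = 4$ ($X = 2 \cdot 2 = 4$)
$\left(a + 10\right) X \left(q + P\right) = \left(\frac{1}{4} + 10\right) 4 \left(-397 - 7446\right) = \frac{41}{4} \cdot 4 \left(-7843\right) = 41 \left(-7843\right) = -321563$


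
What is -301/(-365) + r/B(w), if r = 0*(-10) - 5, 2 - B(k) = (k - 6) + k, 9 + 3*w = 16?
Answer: -493/730 ≈ -0.67534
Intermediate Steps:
w = 7/3 (w = -3 + (⅓)*16 = -3 + 16/3 = 7/3 ≈ 2.3333)
B(k) = 8 - 2*k (B(k) = 2 - ((k - 6) + k) = 2 - ((-6 + k) + k) = 2 - (-6 + 2*k) = 2 + (6 - 2*k) = 8 - 2*k)
r = -5 (r = 0 - 5 = -5)
-301/(-365) + r/B(w) = -301/(-365) - 5/(8 - 2*7/3) = -301*(-1/365) - 5/(8 - 14/3) = 301/365 - 5/10/3 = 301/365 - 5*3/10 = 301/365 - 3/2 = -493/730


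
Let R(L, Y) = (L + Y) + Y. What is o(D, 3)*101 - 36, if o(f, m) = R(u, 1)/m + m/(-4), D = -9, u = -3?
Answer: -1745/12 ≈ -145.42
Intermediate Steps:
R(L, Y) = L + 2*Y
o(f, m) = -1/m - m/4 (o(f, m) = (-3 + 2*1)/m + m/(-4) = (-3 + 2)/m + m*(-¼) = -1/m - m/4)
o(D, 3)*101 - 36 = (-1/3 - ¼*3)*101 - 36 = (-1*⅓ - ¾)*101 - 36 = (-⅓ - ¾)*101 - 36 = -13/12*101 - 36 = -1313/12 - 36 = -1745/12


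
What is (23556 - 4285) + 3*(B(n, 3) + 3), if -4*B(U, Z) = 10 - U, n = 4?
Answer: 38551/2 ≈ 19276.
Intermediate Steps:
B(U, Z) = -5/2 + U/4 (B(U, Z) = -(10 - U)/4 = -5/2 + U/4)
(23556 - 4285) + 3*(B(n, 3) + 3) = (23556 - 4285) + 3*((-5/2 + (¼)*4) + 3) = 19271 + 3*((-5/2 + 1) + 3) = 19271 + 3*(-3/2 + 3) = 19271 + 3*(3/2) = 19271 + 9/2 = 38551/2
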